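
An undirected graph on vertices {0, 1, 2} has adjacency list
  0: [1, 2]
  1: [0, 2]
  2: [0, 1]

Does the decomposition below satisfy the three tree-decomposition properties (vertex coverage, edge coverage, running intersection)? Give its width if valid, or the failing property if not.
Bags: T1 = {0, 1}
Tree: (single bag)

A tree decomposition must satisfy three properties: every vertex lies in some bag; for every edge, both endpoints lie together in some bag; and for every vertex, the bags containing it form a connected subtree. Here vertex 2 appears in no bag, so the decomposition is invalid.

No — vertex 2 appears in no bag.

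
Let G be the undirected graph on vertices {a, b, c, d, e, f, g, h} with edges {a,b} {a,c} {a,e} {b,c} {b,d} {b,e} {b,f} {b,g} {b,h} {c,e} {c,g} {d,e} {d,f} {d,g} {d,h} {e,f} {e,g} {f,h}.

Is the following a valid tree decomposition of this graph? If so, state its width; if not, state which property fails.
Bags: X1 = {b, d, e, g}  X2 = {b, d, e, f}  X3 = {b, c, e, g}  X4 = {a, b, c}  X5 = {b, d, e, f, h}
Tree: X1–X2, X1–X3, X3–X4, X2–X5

A tree decomposition must satisfy three properties: every vertex lies in some bag; for every edge, both endpoints lie together in some bag; and for every vertex, the bags containing it form a connected subtree. Here edge (e,a) lies in no bag, so the decomposition is invalid.

No — edge (e,a) lies in no bag.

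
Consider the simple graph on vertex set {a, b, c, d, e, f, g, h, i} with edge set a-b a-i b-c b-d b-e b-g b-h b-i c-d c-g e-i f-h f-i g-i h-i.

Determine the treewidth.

A width-2 tree decomposition is:
Bags: B1 = {b, g, i}  B2 = {b, h, i}  B3 = {a, b, i}  B4 = {b, e, i}  B5 = {b, c, g}  B6 = {b, c, d}  B7 = {f, h, i}
Tree: B1–B2, B1–B3, B2–B4, B1–B5, B5–B6, B2–B7
Every bag has size at most 3, so the width is 3 − 1 = 2 and tw(G) ≤ 2. For the lower bound, the 3 vertices {f, h, i} are pairwise adjacent, and any tree decomposition puts a clique entirely inside one bag — forcing width ≥ 2. Combining the bounds, tw(G) = 2.

2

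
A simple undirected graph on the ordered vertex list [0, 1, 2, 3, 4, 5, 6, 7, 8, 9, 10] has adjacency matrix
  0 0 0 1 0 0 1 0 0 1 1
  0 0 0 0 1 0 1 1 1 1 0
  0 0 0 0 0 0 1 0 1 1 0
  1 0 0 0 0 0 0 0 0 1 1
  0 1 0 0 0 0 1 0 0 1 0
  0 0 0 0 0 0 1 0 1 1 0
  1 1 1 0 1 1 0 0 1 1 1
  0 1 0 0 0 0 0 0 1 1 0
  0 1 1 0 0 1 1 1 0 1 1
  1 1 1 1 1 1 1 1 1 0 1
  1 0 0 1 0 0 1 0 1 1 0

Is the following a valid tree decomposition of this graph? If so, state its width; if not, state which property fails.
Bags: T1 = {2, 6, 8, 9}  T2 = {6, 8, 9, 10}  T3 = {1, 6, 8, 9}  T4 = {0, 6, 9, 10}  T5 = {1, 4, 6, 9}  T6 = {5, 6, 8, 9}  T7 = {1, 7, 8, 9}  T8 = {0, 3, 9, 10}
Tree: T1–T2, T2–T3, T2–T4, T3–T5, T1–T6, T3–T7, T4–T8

Yes; width 3.

Checking the three conditions: (i) the bags cover all of {0, 1, 2, 3, 4, 5, 6, 7, 8, 9, 10}; (ii) for each edge, some bag contains both endpoints; (iii) the bags containing any fixed vertex form a subtree. All hold, so the decomposition is valid with width 4 − 1 = 3.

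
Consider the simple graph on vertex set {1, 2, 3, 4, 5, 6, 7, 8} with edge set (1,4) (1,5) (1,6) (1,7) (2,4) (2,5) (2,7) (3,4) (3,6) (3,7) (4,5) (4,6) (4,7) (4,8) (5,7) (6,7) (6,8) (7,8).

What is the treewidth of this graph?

A width-3 tree decomposition is:
Bags: B1 = {4, 6, 7, 8}  B2 = {3, 4, 6, 7}  B3 = {1, 4, 6, 7}  B4 = {1, 4, 5, 7}  B5 = {2, 4, 5, 7}
Tree: B1–B2, B1–B3, B3–B4, B4–B5
Every bag has size at most 4, so the width is 4 − 1 = 3 and tw(G) ≤ 3. For the lower bound, the 4 vertices {2, 4, 5, 7} are pairwise adjacent, and any tree decomposition puts a clique entirely inside one bag — forcing width ≥ 3. The upper and lower bounds meet at 3, so that is the treewidth.

3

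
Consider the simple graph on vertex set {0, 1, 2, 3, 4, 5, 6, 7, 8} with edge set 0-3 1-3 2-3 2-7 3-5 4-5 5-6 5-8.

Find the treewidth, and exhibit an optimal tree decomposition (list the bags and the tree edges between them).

Each bag holds 2 vertices, so the decomposition has width 1, which upper-bounds the treewidth. Since G has at least one edge (e.g. 3–5), it is not an edgeless graph, so tw(G) ≥ 1. Therefore the treewidth is 1.

Treewidth 1.
One such decomposition:
Bags: B1 = {3, 5}  B2 = {5, 6}  B3 = {1, 3}  B4 = {5, 8}  B5 = {0, 3}  B6 = {2, 3}  B7 = {4, 5}  B8 = {2, 7}
Tree: B1–B2, B1–B3, B1–B4, B3–B5, B5–B6, B1–B7, B6–B8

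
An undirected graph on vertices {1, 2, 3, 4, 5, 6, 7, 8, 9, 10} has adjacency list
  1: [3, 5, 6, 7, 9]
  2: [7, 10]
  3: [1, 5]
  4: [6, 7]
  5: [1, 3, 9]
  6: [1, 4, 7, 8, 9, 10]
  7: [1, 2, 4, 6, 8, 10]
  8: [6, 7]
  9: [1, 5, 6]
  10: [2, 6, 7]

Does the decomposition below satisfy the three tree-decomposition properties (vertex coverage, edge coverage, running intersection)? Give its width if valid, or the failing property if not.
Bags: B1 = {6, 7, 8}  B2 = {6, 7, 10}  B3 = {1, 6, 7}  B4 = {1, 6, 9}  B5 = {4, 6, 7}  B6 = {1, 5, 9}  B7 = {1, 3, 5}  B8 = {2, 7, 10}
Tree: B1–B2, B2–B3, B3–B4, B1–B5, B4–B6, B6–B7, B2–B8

Checking the three conditions: (i) the bags cover all of {1, 2, 3, 4, 5, 6, 7, 8, 9, 10}; (ii) for each edge, some bag contains both endpoints; (iii) the bags containing any fixed vertex form a subtree. All hold, so the decomposition is valid with width 3 − 1 = 2.

Yes; width 2.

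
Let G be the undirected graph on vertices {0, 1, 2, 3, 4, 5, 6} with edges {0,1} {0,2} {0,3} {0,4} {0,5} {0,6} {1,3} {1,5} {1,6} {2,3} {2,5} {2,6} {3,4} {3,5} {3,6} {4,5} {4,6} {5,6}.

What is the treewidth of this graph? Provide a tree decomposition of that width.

Treewidth 4.
One such decomposition:
Bags: B1 = {0, 3, 4, 5, 6}  B2 = {0, 1, 3, 5, 6}  B3 = {0, 2, 3, 5, 6}
Tree: B1–B2, B1–B3

Each bag holds 5 vertices, so the decomposition has width 4, which upper-bounds the treewidth. Conversely, {0, 1, 3, 5, 6} is a clique of size 5, and the vertices of any clique must share a bag in every tree decomposition; so some bag has ≥ 5 vertices and tw(G) ≥ 4. Hence tw(G) = 4 exactly.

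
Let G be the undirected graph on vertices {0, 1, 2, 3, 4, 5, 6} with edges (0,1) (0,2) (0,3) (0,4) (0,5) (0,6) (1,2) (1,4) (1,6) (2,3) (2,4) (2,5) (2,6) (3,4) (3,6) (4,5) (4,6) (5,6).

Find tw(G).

4

A width-4 tree decomposition is:
Bags: B1 = {0, 2, 3, 4, 6}  B2 = {0, 2, 4, 5, 6}  B3 = {0, 1, 2, 4, 6}
Tree: B1–B2, B1–B3
Every bag has size at most 5, so the width is 5 − 1 = 4 and tw(G) ≤ 4. For the lower bound, the 5 vertices {0, 1, 2, 4, 6} are pairwise adjacent, and any tree decomposition puts a clique entirely inside one bag — forcing width ≥ 4. Therefore the treewidth is 4.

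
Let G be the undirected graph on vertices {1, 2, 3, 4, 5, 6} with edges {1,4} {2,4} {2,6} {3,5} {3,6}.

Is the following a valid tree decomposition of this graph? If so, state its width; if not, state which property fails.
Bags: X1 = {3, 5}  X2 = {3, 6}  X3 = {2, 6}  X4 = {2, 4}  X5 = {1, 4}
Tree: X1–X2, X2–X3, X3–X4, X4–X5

Yes; width 1.

Vertex coverage: the bags together contain {1, 2, 3, 4, 5, 6}, the full vertex set. Edge coverage: each edge of G has both endpoints in at least one bag. Running intersection: for every vertex, the bags containing it form a connected subtree. All three properties hold, so this is a valid tree decomposition of width max|bag| − 1 = 1, and hence tw(G) ≤ 1.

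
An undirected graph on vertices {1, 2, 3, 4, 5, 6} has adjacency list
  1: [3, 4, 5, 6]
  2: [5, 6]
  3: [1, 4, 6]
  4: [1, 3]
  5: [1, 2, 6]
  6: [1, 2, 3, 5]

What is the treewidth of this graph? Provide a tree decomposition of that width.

Each bag holds 3 vertices, so the decomposition has width 2, which upper-bounds the treewidth. For the lower bound, the 3 vertices {1, 3, 4} are pairwise adjacent, and any tree decomposition puts a clique entirely inside one bag — forcing width ≥ 2. Hence tw(G) = 2 exactly.

Treewidth 2.
One such decomposition:
Bags: B1 = {2, 5, 6}  B2 = {1, 5, 6}  B3 = {1, 3, 6}  B4 = {1, 3, 4}
Tree: B1–B2, B2–B3, B3–B4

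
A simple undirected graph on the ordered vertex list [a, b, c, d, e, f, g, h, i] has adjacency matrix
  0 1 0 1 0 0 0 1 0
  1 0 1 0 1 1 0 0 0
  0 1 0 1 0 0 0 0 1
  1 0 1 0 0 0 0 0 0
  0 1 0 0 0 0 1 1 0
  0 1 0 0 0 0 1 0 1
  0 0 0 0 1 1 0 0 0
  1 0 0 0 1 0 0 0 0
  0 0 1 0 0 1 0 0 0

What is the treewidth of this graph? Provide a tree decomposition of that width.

Treewidth 3.
One optimal decomposition is:
Bags: B1 = {e, f, g, i}  B2 = {b, e, f, i}  B3 = {b, c, e, i}  B4 = {b, c, e, h}  B5 = {a, b, c, h}  B6 = {a, c, d, h}
Tree: B1–B2, B2–B3, B3–B4, B4–B5, B5–B6

The largest bag has 4 vertices, giving width 3; this decomposition certifies tw(G) ≤ 3. For the lower bound: the 4 vertex sets {f,g,i}, {e}, {b}, {a,c,d,h} are disjoint, each induces a connected subgraph, and every pair is joined by at least one edge of G. Contracting each set to a single vertex therefore yields K_{4} as a minor, and since treewidth is minor-monotone, tw(G) ≥ tw(K_{4}) = 3. Therefore the treewidth is 3.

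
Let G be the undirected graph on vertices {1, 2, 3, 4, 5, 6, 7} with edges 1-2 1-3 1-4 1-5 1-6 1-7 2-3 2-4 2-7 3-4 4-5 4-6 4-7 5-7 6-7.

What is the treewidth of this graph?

3

A width-3 tree decomposition is:
Bags: B1 = {1, 2, 4, 7}  B2 = {1, 4, 5, 7}  B3 = {1, 4, 6, 7}  B4 = {1, 2, 3, 4}
Tree: B1–B2, B1–B3, B1–B4
Every bag has size at most 4, so the width is 4 − 1 = 3 and tw(G) ≤ 3. For the lower bound, the 4 vertices {1, 2, 3, 4} are pairwise adjacent, and any tree decomposition puts a clique entirely inside one bag — forcing width ≥ 3. Hence tw(G) = 3 exactly.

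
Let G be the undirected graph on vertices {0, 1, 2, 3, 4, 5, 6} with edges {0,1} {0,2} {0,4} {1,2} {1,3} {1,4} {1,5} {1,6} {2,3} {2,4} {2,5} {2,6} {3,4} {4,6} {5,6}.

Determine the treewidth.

A width-3 tree decomposition is:
Bags: B1 = {1, 2, 5, 6}  B2 = {1, 2, 4, 6}  B3 = {0, 1, 2, 4}  B4 = {1, 2, 3, 4}
Tree: B1–B2, B2–B3, B2–B4
Each bag holds 4 vertices, so the decomposition has width 3, which upper-bounds the treewidth. On the other hand G contains the 4-clique {0, 1, 2, 4}. A clique must lie in a single bag of any decomposition, so no decomposition can have width below 3. Therefore the treewidth is 3.

3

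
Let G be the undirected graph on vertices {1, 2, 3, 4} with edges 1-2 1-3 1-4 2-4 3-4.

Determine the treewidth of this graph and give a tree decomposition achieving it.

Treewidth 2.
Bags: B1 = {1, 3, 4}  B2 = {1, 2, 4}
Tree: B1–B2

Each bag holds 3 vertices, so the decomposition has width 2, which upper-bounds the treewidth. For the lower bound, the 3 vertices {1, 2, 4} are pairwise adjacent, and any tree decomposition puts a clique entirely inside one bag — forcing width ≥ 2. Therefore the treewidth is 2.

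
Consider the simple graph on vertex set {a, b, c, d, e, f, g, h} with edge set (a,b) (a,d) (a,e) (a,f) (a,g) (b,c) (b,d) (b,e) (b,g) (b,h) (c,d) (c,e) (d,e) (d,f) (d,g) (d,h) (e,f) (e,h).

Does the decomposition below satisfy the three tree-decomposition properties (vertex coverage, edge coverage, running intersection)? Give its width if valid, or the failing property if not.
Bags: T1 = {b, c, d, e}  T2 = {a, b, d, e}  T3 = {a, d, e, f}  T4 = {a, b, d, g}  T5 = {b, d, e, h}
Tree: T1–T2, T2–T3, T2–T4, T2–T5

Yes; width 3.

Vertex coverage: the bags together contain {a, b, c, d, e, f, g, h}, the full vertex set. Edge coverage: each edge of G has both endpoints in at least one bag. Running intersection: for every vertex, the bags containing it form a connected subtree. All three properties hold, so this is a valid tree decomposition of width max|bag| − 1 = 3, and hence tw(G) ≤ 3.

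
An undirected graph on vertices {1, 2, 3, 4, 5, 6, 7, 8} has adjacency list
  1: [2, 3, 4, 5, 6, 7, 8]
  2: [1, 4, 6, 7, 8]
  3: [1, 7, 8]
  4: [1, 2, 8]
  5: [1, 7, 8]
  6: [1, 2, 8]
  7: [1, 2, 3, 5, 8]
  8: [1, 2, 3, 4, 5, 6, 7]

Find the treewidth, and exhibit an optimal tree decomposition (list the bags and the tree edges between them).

The largest bag has 4 vertices, giving width 3; this decomposition certifies tw(G) ≤ 3. On the other hand G contains the 4-clique {1, 2, 4, 8}. A clique must lie in a single bag of any decomposition, so no decomposition can have width below 3. Combining the bounds, tw(G) = 3.

Treewidth 3.
One optimal decomposition is:
Bags: B1 = {1, 5, 7, 8}  B2 = {1, 3, 7, 8}  B3 = {1, 2, 7, 8}  B4 = {1, 2, 6, 8}  B5 = {1, 2, 4, 8}
Tree: B1–B2, B1–B3, B3–B4, B3–B5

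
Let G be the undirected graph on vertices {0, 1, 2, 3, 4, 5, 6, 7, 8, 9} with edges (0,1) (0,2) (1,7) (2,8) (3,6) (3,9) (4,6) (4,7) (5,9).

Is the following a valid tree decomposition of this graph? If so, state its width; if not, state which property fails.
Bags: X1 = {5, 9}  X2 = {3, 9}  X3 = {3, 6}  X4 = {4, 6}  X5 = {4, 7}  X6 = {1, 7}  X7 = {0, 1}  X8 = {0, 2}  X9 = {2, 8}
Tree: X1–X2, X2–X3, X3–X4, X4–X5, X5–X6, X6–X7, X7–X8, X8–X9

Yes; width 1.

Vertex coverage: the bags together contain {0, 1, 2, 3, 4, 5, 6, 7, 8, 9}, the full vertex set. Edge coverage: each edge of G has both endpoints in at least one bag. Running intersection: for every vertex, the bags containing it form a connected subtree. All three properties hold, so this is a valid tree decomposition of width max|bag| − 1 = 1, and hence tw(G) ≤ 1.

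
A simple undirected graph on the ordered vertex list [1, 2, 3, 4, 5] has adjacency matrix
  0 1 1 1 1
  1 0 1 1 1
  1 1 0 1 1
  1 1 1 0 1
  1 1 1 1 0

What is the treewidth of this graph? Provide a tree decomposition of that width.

Treewidth 4.
Bags: B1 = {1, 2, 3, 4, 5}
Tree: (single bag)

With just one bag of size 5, the width is 5 − 1 = 4, so tw(G) ≤ 4. On the other hand G contains the 5-clique {1, 2, 3, 4, 5}. A clique must lie in a single bag of any decomposition, so no decomposition can have width below 4. Therefore the treewidth is 4.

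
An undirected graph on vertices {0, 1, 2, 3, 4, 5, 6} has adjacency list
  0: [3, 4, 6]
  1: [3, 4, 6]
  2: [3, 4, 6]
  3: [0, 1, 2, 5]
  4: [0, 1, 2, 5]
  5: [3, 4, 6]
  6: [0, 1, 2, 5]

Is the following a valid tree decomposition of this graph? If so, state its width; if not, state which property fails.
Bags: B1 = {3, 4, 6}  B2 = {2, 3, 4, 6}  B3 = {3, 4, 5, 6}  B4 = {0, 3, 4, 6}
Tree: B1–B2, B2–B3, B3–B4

A tree decomposition must satisfy three properties: every vertex lies in some bag; for every edge, both endpoints lie together in some bag; and for every vertex, the bags containing it form a connected subtree. Here vertex 1 appears in no bag, so the decomposition is invalid.

No — vertex 1 appears in no bag.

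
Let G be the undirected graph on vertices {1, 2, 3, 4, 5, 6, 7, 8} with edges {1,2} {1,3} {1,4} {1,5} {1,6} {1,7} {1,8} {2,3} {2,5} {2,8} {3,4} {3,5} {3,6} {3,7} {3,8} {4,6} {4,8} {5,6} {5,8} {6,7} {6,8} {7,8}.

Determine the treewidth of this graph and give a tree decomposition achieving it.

Treewidth 4.
One such decomposition:
Bags: B1 = {1, 2, 3, 5, 8}  B2 = {1, 3, 5, 6, 8}  B3 = {1, 3, 4, 6, 8}  B4 = {1, 3, 6, 7, 8}
Tree: B1–B2, B2–B3, B2–B4

The largest bag has 5 vertices, giving width 4; this decomposition certifies tw(G) ≤ 4. On the other hand G contains the 5-clique {1, 2, 3, 5, 8}. A clique must lie in a single bag of any decomposition, so no decomposition can have width below 4. Combining the bounds, tw(G) = 4.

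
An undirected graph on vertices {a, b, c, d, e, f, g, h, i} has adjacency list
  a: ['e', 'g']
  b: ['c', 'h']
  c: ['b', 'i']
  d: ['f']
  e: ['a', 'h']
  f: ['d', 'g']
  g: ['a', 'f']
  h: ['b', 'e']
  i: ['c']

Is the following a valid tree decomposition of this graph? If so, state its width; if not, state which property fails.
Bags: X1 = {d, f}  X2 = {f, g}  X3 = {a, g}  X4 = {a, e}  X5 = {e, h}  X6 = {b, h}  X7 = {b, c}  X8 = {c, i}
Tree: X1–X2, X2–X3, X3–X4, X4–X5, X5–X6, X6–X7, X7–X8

Yes; width 1.

Every vertex of G appears in some bag (union = {a, b, c, d, e, f, g, h, i}); every edge is covered by a bag; and for each vertex v the set of bags containing v is connected in the bag tree. The decomposition is therefore valid. The largest bag has 2 vertices, so the width is 1.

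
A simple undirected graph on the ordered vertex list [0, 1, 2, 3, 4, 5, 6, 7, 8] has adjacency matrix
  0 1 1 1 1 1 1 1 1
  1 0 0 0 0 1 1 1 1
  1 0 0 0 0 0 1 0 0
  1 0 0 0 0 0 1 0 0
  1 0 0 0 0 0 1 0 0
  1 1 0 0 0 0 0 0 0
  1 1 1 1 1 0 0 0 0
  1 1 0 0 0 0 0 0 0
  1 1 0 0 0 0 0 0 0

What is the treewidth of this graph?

A width-2 tree decomposition is:
Bags: B1 = {0, 1, 7}  B2 = {0, 1, 8}  B3 = {0, 1, 6}  B4 = {0, 4, 6}  B5 = {0, 2, 6}  B6 = {0, 1, 5}  B7 = {0, 3, 6}
Tree: B1–B2, B2–B3, B3–B4, B4–B5, B3–B6, B3–B7
Every bag has size at most 3, so the width is 3 − 1 = 2 and tw(G) ≤ 2. For the lower bound, the 3 vertices {0, 1, 8} are pairwise adjacent, and any tree decomposition puts a clique entirely inside one bag — forcing width ≥ 2. Hence tw(G) = 2 exactly.

2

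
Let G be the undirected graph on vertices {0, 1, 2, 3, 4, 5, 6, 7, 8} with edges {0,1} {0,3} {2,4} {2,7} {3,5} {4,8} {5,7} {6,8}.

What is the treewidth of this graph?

1

A width-1 tree decomposition is:
Bags: B1 = {6, 8}  B2 = {4, 8}  B3 = {2, 4}  B4 = {2, 7}  B5 = {5, 7}  B6 = {3, 5}  B7 = {0, 3}  B8 = {0, 1}
Tree: B1–B2, B2–B3, B3–B4, B4–B5, B5–B6, B6–B7, B7–B8
Each bag holds 2 vertices, so the decomposition has width 1, which upper-bounds the treewidth. Since G has at least one edge (e.g. 6–8), it is not an edgeless graph, so tw(G) ≥ 1. The upper and lower bounds meet at 1, so that is the treewidth.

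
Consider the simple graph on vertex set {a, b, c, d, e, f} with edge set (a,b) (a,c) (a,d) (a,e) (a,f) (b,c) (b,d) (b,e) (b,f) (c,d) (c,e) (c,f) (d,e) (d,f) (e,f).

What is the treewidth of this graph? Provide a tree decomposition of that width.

With just one bag of size 6, the width is 6 − 1 = 5, so tw(G) ≤ 5. Conversely, {a, b, c, d, e, f} is a clique of size 6, and the vertices of any clique must share a bag in every tree decomposition; so some bag has ≥ 6 vertices and tw(G) ≥ 5. Combining the bounds, tw(G) = 5.

Treewidth 5.
One optimal decomposition is:
Bags: B1 = {a, b, c, d, e, f}
Tree: (single bag)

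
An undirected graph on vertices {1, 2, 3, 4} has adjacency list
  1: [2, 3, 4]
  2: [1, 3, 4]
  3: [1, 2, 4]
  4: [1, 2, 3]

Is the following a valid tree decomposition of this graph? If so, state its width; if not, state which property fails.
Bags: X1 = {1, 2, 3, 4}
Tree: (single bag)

Every vertex of G appears in some bag (union = {1, 2, 3, 4}); every edge is covered by a bag; and for each vertex v the set of bags containing v is connected in the bag tree. The decomposition is therefore valid. The largest bag has 4 vertices, so the width is 3.

Yes; width 3.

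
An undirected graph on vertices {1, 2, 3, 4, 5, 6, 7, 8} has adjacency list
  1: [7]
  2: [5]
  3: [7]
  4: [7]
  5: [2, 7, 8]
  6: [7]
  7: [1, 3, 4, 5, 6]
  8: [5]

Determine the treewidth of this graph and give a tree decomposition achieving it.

Each bag holds 2 vertices, so the decomposition has width 1, which upper-bounds the treewidth. Any graph with an edge has treewidth ≥ 1, and G has the edge 5–8. Therefore the treewidth is 1.

Treewidth 1.
Bags: B1 = {5, 8}  B2 = {2, 5}  B3 = {5, 7}  B4 = {1, 7}  B5 = {4, 7}  B6 = {3, 7}  B7 = {6, 7}
Tree: B1–B2, B1–B3, B3–B4, B4–B5, B5–B6, B4–B7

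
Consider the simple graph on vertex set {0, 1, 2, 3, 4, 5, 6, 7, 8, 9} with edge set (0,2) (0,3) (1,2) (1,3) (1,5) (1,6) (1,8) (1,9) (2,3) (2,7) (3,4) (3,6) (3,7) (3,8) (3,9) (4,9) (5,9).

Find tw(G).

2

A width-2 tree decomposition is:
Bags: B1 = {1, 3, 8}  B2 = {1, 3, 6}  B3 = {1, 3, 9}  B4 = {1, 2, 3}  B5 = {0, 2, 3}  B6 = {3, 4, 9}  B7 = {1, 5, 9}  B8 = {2, 3, 7}
Tree: B1–B2, B1–B3, B3–B4, B4–B5, B3–B6, B3–B7, B5–B8
The largest bag has 3 vertices, giving width 2; this decomposition certifies tw(G) ≤ 2. For the lower bound, the 3 vertices {0, 2, 3} are pairwise adjacent, and any tree decomposition puts a clique entirely inside one bag — forcing width ≥ 2. Hence tw(G) = 2 exactly.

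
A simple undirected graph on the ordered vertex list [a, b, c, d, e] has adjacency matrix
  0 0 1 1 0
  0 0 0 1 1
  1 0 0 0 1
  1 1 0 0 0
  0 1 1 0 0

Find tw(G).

2

A width-2 tree decomposition is:
Bags: B1 = {a, b, d}  B2 = {a, b, e}  B3 = {a, c, e}
Tree: B1–B2, B2–B3
The largest bag has 3 vertices, giving width 2; this decomposition certifies tw(G) ≤ 2. For the lower bound, G contains the cycle a–d–b–e–c–a, so G is not a forest; only forests have treewidth ≤ 1, hence tw(G) ≥ 2. The upper and lower bounds meet at 2, so that is the treewidth.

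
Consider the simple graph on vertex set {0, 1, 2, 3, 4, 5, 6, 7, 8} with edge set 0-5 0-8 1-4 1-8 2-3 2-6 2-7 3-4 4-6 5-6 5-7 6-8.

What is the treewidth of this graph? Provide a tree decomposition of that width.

Every bag has size at most 4, so the width is 4 − 1 = 3 and tw(G) ≤ 3. For the lower bound: the 4 vertex sets {1,3,4}, {8}, {6}, {0,2,5,7} are disjoint, each induces a connected subgraph, and every pair is joined by at least one edge of G. Contracting each set to a single vertex therefore yields K_{4} as a minor, and since treewidth is minor-monotone, tw(G) ≥ tw(K_{4}) = 3. Therefore the treewidth is 3.

Treewidth 3.
One such decomposition:
Bags: B1 = {1, 3, 4, 8}  B2 = {3, 4, 6, 8}  B3 = {2, 3, 6, 8}  B4 = {0, 2, 6, 8}  B5 = {0, 2, 5, 6}  B6 = {0, 2, 5, 7}
Tree: B1–B2, B2–B3, B3–B4, B4–B5, B5–B6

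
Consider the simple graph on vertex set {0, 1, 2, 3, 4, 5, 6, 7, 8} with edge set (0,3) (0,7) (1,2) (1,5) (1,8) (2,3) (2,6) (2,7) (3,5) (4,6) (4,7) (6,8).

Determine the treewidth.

3

A width-3 tree decomposition is:
Bags: B1 = {4, 6, 7, 8}  B2 = {2, 6, 7, 8}  B3 = {1, 2, 7, 8}  B4 = {0, 1, 2, 7}  B5 = {0, 1, 2, 3}  B6 = {0, 1, 3, 5}
Tree: B1–B2, B2–B3, B3–B4, B4–B5, B5–B6
The largest bag has 4 vertices, giving width 3; this decomposition certifies tw(G) ≤ 3. For the lower bound: the 4 vertex sets {4,6,8}, {7}, {2}, {0,1,3,5} are disjoint, each induces a connected subgraph, and every pair is joined by at least one edge of G. Contracting each set to a single vertex therefore yields K_{4} as a minor, and since treewidth is minor-monotone, tw(G) ≥ tw(K_{4}) = 3. Hence tw(G) = 3 exactly.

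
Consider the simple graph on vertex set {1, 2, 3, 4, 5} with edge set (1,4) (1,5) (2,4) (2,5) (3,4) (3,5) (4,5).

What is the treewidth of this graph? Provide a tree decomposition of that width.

Every bag has size at most 3, so the width is 3 − 1 = 2 and tw(G) ≤ 2. Conversely, {1, 4, 5} is a clique of size 3, and the vertices of any clique must share a bag in every tree decomposition; so some bag has ≥ 3 vertices and tw(G) ≥ 2. The upper and lower bounds meet at 2, so that is the treewidth.

Treewidth 2.
Bags: B1 = {1, 4, 5}  B2 = {2, 4, 5}  B3 = {3, 4, 5}
Tree: B1–B2, B2–B3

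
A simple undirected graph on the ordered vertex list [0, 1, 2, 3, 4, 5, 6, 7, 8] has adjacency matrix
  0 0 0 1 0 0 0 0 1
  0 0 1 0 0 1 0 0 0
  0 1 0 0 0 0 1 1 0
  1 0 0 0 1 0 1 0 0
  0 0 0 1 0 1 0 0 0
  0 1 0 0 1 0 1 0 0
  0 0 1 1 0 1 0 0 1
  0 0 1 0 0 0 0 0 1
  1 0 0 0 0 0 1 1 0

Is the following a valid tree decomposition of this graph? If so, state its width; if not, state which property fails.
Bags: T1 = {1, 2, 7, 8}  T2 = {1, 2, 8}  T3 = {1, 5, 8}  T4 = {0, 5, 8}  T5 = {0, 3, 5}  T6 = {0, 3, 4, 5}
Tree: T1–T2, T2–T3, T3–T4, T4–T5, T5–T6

No — vertex 6 appears in no bag.

A tree decomposition must satisfy three properties: every vertex lies in some bag; for every edge, both endpoints lie together in some bag; and for every vertex, the bags containing it form a connected subtree. Here vertex 6 appears in no bag, so the decomposition is invalid.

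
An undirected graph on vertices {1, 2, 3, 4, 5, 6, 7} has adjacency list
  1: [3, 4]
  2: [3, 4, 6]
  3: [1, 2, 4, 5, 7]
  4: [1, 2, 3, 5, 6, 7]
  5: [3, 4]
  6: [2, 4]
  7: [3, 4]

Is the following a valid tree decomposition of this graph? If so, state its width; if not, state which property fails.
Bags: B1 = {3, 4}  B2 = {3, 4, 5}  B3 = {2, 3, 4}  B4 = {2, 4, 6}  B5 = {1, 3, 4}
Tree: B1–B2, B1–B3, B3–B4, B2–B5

A tree decomposition must satisfy three properties: every vertex lies in some bag; for every edge, both endpoints lie together in some bag; and for every vertex, the bags containing it form a connected subtree. Here vertex 7 appears in no bag, so the decomposition is invalid.

No — vertex 7 appears in no bag.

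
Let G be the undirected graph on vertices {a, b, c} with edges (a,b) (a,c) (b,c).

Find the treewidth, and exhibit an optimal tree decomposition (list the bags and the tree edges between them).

Treewidth 2.
Bags: B1 = {a, b, c}
Tree: (single bag)

A single bag containing all 3 vertices is trivially a valid decomposition of width 2. Conversely, {a, b, c} is a clique of size 3, and the vertices of any clique must share a bag in every tree decomposition; so some bag has ≥ 3 vertices and tw(G) ≥ 2. Hence tw(G) = 2 exactly.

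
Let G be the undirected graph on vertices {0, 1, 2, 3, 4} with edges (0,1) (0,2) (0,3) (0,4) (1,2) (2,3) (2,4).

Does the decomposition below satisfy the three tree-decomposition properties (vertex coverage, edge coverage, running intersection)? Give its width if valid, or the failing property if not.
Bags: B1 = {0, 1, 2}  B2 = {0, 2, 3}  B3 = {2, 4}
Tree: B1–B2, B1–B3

A tree decomposition must satisfy three properties: every vertex lies in some bag; for every edge, both endpoints lie together in some bag; and for every vertex, the bags containing it form a connected subtree. Here edge (0,4) lies in no bag, so the decomposition is invalid.

No — edge (0,4) lies in no bag.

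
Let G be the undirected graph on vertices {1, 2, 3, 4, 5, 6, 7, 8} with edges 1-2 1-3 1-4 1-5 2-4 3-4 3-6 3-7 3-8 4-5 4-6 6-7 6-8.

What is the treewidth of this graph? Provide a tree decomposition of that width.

The largest bag has 3 vertices, giving width 2; this decomposition certifies tw(G) ≤ 2. For the lower bound, the 3 vertices {1, 2, 4} are pairwise adjacent, and any tree decomposition puts a clique entirely inside one bag — forcing width ≥ 2. Therefore the treewidth is 2.

Treewidth 2.
Bags: B1 = {3, 4, 6}  B2 = {3, 6, 8}  B3 = {1, 3, 4}  B4 = {1, 2, 4}  B5 = {3, 6, 7}  B6 = {1, 4, 5}
Tree: B1–B2, B1–B3, B3–B4, B2–B5, B3–B6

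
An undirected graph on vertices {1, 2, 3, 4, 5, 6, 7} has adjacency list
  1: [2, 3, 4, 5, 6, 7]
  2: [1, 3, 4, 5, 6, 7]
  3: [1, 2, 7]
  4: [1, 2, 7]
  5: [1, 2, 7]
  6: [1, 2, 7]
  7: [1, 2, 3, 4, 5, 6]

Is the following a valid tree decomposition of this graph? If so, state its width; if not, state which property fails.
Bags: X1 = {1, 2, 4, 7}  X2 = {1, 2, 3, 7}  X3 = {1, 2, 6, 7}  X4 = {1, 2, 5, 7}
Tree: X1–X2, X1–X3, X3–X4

Vertex coverage: the bags together contain {1, 2, 3, 4, 5, 6, 7}, the full vertex set. Edge coverage: each edge of G has both endpoints in at least one bag. Running intersection: for every vertex, the bags containing it form a connected subtree. All three properties hold, so this is a valid tree decomposition of width max|bag| − 1 = 3, and hence tw(G) ≤ 3.

Yes; width 3.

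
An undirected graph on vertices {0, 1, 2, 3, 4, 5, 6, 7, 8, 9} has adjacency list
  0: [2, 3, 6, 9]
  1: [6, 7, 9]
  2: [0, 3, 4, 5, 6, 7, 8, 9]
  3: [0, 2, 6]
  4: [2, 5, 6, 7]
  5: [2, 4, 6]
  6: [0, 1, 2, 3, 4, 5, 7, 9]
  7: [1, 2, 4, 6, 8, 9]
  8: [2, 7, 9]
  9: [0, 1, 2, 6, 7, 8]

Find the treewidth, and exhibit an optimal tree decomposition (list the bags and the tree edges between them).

Each bag holds 4 vertices, so the decomposition has width 3, which upper-bounds the treewidth. Conversely, {1, 6, 7, 9} is a clique of size 4, and the vertices of any clique must share a bag in every tree decomposition; so some bag has ≥ 4 vertices and tw(G) ≥ 3. Therefore the treewidth is 3.

Treewidth 3.
One optimal decomposition is:
Bags: B1 = {2, 6, 7, 9}  B2 = {0, 2, 6, 9}  B3 = {2, 4, 6, 7}  B4 = {1, 6, 7, 9}  B5 = {0, 2, 3, 6}  B6 = {2, 7, 8, 9}  B7 = {2, 4, 5, 6}
Tree: B1–B2, B1–B3, B1–B4, B2–B5, B1–B6, B3–B7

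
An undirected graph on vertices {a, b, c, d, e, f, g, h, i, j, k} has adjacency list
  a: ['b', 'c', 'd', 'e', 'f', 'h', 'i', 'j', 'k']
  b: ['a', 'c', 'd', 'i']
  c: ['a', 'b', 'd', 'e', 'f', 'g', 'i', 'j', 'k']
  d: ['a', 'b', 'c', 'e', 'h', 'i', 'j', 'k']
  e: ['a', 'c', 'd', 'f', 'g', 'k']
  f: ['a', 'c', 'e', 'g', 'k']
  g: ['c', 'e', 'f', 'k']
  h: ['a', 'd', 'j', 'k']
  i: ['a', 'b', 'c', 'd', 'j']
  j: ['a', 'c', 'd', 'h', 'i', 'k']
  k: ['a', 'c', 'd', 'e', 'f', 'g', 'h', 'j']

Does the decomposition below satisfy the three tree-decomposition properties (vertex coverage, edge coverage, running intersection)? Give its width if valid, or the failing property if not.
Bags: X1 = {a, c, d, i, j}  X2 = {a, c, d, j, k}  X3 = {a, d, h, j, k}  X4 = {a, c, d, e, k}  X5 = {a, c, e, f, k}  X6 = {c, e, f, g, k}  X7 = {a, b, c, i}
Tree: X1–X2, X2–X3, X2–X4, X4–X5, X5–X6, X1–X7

No — edge (d,b) lies in no bag.

A tree decomposition must satisfy three properties: every vertex lies in some bag; for every edge, both endpoints lie together in some bag; and for every vertex, the bags containing it form a connected subtree. Here edge (d,b) lies in no bag, so the decomposition is invalid.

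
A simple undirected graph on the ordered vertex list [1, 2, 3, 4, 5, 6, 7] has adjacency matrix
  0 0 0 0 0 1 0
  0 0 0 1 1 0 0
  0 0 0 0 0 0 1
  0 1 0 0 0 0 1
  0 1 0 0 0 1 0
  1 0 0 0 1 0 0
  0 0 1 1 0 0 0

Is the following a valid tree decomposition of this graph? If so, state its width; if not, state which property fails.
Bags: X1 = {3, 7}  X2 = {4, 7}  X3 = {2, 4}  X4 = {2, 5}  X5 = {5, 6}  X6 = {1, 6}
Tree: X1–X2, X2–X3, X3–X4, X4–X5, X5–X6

Checking the three conditions: (i) the bags cover all of {1, 2, 3, 4, 5, 6, 7}; (ii) for each edge, some bag contains both endpoints; (iii) the bags containing any fixed vertex form a subtree. All hold, so the decomposition is valid with width 2 − 1 = 1.

Yes; width 1.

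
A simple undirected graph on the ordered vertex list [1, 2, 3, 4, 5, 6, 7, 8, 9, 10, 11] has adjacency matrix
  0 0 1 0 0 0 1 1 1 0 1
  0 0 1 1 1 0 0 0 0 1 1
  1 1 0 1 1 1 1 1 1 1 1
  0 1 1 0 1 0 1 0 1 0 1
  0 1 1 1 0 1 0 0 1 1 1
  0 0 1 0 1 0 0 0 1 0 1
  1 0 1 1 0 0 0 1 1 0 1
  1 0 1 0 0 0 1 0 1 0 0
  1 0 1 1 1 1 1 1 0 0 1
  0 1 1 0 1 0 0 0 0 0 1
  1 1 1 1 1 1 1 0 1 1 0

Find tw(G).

A width-4 tree decomposition is:
Bags: B1 = {3, 4, 7, 9, 11}  B2 = {3, 4, 5, 9, 11}  B3 = {1, 3, 7, 9, 11}  B4 = {2, 3, 4, 5, 11}  B5 = {3, 5, 6, 9, 11}  B6 = {1, 3, 7, 8, 9}  B7 = {2, 3, 5, 10, 11}
Tree: B1–B2, B1–B3, B2–B4, B2–B5, B3–B6, B4–B7
The largest bag has 5 vertices, giving width 4; this decomposition certifies tw(G) ≤ 4. On the other hand G contains the 5-clique {1, 3, 7, 8, 9}. A clique must lie in a single bag of any decomposition, so no decomposition can have width below 4. Hence tw(G) = 4 exactly.

4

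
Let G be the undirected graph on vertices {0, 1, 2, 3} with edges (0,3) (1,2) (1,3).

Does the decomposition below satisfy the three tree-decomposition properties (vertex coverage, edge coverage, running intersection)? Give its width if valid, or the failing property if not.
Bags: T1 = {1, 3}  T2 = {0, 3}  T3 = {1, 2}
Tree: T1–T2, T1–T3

Checking the three conditions: (i) the bags cover all of {0, 1, 2, 3}; (ii) for each edge, some bag contains both endpoints; (iii) the bags containing any fixed vertex form a subtree. All hold, so the decomposition is valid with width 2 − 1 = 1.

Yes; width 1.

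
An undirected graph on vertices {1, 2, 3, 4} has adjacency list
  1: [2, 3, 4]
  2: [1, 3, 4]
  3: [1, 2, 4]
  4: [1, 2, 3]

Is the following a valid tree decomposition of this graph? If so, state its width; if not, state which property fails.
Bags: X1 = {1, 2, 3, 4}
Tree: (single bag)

Yes; width 3.

Checking the three conditions: (i) the bags cover all of {1, 2, 3, 4}; (ii) for each edge, some bag contains both endpoints; (iii) the bags containing any fixed vertex form a subtree. All hold, so the decomposition is valid with width 4 − 1 = 3.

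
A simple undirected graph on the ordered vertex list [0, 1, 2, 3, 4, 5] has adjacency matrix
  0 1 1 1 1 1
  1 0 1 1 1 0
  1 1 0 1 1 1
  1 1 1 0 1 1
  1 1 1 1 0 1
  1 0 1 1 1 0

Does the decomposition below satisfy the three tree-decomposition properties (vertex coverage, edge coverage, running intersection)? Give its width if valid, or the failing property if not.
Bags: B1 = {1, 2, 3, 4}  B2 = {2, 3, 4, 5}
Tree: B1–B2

No — vertex 0 appears in no bag.

A tree decomposition must satisfy three properties: every vertex lies in some bag; for every edge, both endpoints lie together in some bag; and for every vertex, the bags containing it form a connected subtree. Here vertex 0 appears in no bag, so the decomposition is invalid.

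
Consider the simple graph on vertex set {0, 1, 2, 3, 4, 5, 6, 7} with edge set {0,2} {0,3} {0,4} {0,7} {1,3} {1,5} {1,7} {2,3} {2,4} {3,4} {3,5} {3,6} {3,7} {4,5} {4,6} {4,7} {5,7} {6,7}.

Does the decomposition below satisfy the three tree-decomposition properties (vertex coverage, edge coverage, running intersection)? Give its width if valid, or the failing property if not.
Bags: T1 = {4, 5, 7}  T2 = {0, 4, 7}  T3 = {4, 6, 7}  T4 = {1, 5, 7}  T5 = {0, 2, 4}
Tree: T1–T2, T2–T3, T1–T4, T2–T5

No — vertex 3 appears in no bag.

A tree decomposition must satisfy three properties: every vertex lies in some bag; for every edge, both endpoints lie together in some bag; and for every vertex, the bags containing it form a connected subtree. Here vertex 3 appears in no bag, so the decomposition is invalid.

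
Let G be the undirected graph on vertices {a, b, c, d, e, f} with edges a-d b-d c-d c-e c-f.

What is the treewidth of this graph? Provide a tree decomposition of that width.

Treewidth 1.
Bags: B1 = {c, d}  B2 = {a, d}  B3 = {c, e}  B4 = {c, f}  B5 = {b, d}
Tree: B1–B2, B1–B3, B3–B4, B2–B5

Each bag holds 2 vertices, so the decomposition has width 1, which upper-bounds the treewidth. Any graph with an edge has treewidth ≥ 1, and G has the edge c–d. Hence tw(G) = 1 exactly.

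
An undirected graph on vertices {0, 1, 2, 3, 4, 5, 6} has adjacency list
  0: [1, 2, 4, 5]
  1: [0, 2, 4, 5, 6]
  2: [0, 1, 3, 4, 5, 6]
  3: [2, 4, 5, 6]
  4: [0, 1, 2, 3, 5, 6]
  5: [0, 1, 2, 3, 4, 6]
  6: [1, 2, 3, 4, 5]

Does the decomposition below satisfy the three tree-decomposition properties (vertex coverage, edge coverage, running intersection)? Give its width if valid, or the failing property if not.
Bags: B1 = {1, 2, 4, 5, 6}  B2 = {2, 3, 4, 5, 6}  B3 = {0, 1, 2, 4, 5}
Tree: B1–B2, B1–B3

Yes; width 4.

Every vertex of G appears in some bag (union = {0, 1, 2, 3, 4, 5, 6}); every edge is covered by a bag; and for each vertex v the set of bags containing v is connected in the bag tree. The decomposition is therefore valid. The largest bag has 5 vertices, so the width is 4.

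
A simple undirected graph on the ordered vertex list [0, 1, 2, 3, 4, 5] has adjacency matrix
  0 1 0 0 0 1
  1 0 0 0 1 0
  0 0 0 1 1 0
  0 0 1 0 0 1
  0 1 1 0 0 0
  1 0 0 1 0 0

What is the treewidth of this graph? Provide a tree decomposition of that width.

Every bag has size at most 3, so the width is 3 − 1 = 2 and tw(G) ≤ 2. Since 0–1–4–2–3–5–0 is a cycle in G, G is not acyclic. Forests are exactly the graphs of treewidth ≤ 1, so tw(G) ≥ 2. Combining the bounds, tw(G) = 2.

Treewidth 2.
One optimal decomposition is:
Bags: B1 = {0, 1, 4}  B2 = {0, 2, 4}  B3 = {0, 2, 3}  B4 = {0, 3, 5}
Tree: B1–B2, B2–B3, B3–B4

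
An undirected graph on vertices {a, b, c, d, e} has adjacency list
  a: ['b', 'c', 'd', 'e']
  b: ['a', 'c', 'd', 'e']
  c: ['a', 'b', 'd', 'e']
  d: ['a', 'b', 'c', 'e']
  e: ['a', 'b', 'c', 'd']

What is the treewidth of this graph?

A width-4 tree decomposition is:
Bags: B1 = {a, b, c, d, e}
Tree: (single bag)
With just one bag of size 5, the width is 5 − 1 = 4, so tw(G) ≤ 4. Conversely, {a, b, c, d, e} is a clique of size 5, and the vertices of any clique must share a bag in every tree decomposition; so some bag has ≥ 5 vertices and tw(G) ≥ 4. Hence tw(G) = 4 exactly.

4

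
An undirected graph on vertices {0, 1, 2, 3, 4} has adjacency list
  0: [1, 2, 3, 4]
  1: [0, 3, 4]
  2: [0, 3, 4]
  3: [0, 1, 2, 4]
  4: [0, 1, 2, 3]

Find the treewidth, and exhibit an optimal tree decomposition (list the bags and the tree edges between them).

Every bag has size at most 4, so the width is 4 − 1 = 3 and tw(G) ≤ 3. For the lower bound, the 4 vertices {0, 1, 3, 4} are pairwise adjacent, and any tree decomposition puts a clique entirely inside one bag — forcing width ≥ 3. The upper and lower bounds meet at 3, so that is the treewidth.

Treewidth 3.
One optimal decomposition is:
Bags: B1 = {0, 2, 3, 4}  B2 = {0, 1, 3, 4}
Tree: B1–B2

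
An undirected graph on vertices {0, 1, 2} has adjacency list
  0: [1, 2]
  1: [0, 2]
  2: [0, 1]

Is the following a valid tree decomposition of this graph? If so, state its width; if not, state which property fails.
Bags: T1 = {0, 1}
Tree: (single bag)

No — vertex 2 appears in no bag.

A tree decomposition must satisfy three properties: every vertex lies in some bag; for every edge, both endpoints lie together in some bag; and for every vertex, the bags containing it form a connected subtree. Here vertex 2 appears in no bag, so the decomposition is invalid.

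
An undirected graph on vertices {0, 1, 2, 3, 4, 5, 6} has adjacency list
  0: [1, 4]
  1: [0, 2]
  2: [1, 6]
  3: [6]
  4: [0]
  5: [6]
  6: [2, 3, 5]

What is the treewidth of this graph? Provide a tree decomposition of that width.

Treewidth 1.
One such decomposition:
Bags: B1 = {5, 6}  B2 = {3, 6}  B3 = {2, 6}  B4 = {1, 2}  B5 = {0, 1}  B6 = {0, 4}
Tree: B1–B2, B1–B3, B3–B4, B4–B5, B5–B6

The largest bag has 2 vertices, giving width 1; this decomposition certifies tw(G) ≤ 1. Any graph with an edge has treewidth ≥ 1, and G has the edge 6–5. Combining the bounds, tw(G) = 1.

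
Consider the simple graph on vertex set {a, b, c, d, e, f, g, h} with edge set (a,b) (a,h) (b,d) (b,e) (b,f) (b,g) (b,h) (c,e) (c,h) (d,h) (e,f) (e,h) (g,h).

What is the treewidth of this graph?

A width-2 tree decomposition is:
Bags: B1 = {b, d, h}  B2 = {b, e, h}  B3 = {b, e, f}  B4 = {a, b, h}  B5 = {c, e, h}  B6 = {b, g, h}
Tree: B1–B2, B2–B3, B2–B4, B2–B5, B4–B6
Each bag holds 3 vertices, so the decomposition has width 2, which upper-bounds the treewidth. On the other hand G contains the 3-clique {c, e, h}. A clique must lie in a single bag of any decomposition, so no decomposition can have width below 2. Therefore the treewidth is 2.

2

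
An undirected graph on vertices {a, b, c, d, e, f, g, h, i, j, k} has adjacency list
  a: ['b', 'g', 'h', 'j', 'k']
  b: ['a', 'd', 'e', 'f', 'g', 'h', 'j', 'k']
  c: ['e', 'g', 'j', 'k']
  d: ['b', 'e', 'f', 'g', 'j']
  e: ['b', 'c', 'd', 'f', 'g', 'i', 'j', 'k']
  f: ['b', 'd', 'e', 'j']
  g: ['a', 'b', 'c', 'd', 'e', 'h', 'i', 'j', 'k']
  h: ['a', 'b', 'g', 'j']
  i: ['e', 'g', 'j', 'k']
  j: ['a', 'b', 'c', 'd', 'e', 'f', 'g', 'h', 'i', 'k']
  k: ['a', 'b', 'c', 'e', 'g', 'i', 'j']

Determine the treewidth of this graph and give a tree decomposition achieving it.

Treewidth 4.
One such decomposition:
Bags: B1 = {a, b, g, h, j}  B2 = {a, b, g, j, k}  B3 = {b, e, g, j, k}  B4 = {b, d, e, g, j}  B5 = {e, g, i, j, k}  B6 = {b, d, e, f, j}  B7 = {c, e, g, j, k}
Tree: B1–B2, B2–B3, B3–B4, B3–B5, B4–B6, B5–B7

Each bag holds 5 vertices, so the decomposition has width 4, which upper-bounds the treewidth. Conversely, {b, d, e, g, j} is a clique of size 5, and the vertices of any clique must share a bag in every tree decomposition; so some bag has ≥ 5 vertices and tw(G) ≥ 4. Combining the bounds, tw(G) = 4.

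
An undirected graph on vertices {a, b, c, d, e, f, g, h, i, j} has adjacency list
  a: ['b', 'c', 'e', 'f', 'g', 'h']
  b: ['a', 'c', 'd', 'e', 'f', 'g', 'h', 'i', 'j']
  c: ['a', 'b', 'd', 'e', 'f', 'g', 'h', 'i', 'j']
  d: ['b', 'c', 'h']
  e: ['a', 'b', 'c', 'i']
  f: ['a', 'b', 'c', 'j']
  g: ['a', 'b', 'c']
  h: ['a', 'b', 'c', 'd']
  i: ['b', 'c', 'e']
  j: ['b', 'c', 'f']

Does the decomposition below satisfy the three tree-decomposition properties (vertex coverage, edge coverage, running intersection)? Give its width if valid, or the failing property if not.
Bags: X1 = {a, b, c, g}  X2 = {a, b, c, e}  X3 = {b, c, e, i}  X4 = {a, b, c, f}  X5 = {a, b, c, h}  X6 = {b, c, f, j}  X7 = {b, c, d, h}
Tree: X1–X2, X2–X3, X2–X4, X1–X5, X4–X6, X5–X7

Checking the three conditions: (i) the bags cover all of {a, b, c, d, e, f, g, h, i, j}; (ii) for each edge, some bag contains both endpoints; (iii) the bags containing any fixed vertex form a subtree. All hold, so the decomposition is valid with width 4 − 1 = 3.

Yes; width 3.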